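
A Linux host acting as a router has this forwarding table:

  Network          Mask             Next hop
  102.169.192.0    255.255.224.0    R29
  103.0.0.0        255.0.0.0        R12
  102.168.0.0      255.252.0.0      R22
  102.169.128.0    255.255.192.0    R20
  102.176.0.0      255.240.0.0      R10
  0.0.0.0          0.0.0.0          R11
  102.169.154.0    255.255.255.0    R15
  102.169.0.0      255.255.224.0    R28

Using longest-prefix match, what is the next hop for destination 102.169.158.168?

Routes whose prefix contains 102.169.158.168:
  0.0.0.0/0 (default, matches everything) -> R11
  102.168.0.0/14 (102.168.0.0 - 102.171.255.255) -> R22
  102.169.128.0/18 (102.169.128.0 - 102.169.191.255) -> R20
More-specific entries that do NOT match:
  102.169.154.0/24 (102.169.154.0 - 102.169.154.255) does not contain 102.169.158.168
  102.169.192.0/19 (102.169.192.0 - 102.169.223.255) does not contain 102.169.158.168
  102.169.0.0/19 (102.169.0.0 - 102.169.31.255) does not contain 102.169.158.168
Longest matching prefix is /18 -> next hop R20.

R20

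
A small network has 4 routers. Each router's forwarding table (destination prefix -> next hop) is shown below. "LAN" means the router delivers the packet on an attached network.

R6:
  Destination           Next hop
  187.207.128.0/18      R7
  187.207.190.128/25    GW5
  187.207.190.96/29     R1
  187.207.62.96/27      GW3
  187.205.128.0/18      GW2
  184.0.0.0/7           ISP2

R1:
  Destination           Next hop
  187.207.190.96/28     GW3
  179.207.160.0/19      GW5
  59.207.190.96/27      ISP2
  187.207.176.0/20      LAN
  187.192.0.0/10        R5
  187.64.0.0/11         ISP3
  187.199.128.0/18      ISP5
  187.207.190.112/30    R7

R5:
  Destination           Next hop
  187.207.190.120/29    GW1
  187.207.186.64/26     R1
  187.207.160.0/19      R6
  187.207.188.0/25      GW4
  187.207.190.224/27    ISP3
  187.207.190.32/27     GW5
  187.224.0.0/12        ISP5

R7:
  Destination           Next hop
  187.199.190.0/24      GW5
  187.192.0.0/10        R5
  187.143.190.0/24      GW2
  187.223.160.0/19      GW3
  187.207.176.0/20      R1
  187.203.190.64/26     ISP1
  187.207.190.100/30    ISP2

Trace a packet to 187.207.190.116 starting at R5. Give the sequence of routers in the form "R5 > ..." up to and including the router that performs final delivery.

At R5: longest match for 187.207.190.116 is 187.207.160.0/19 -> R6
At R6: longest match for 187.207.190.116 is 187.207.128.0/18 -> R7
At R7: longest match for 187.207.190.116 is 187.207.176.0/20 -> R1
At R1: longest match for 187.207.190.116 is 187.207.176.0/20 -> LAN

R5 > R6 > R7 > R1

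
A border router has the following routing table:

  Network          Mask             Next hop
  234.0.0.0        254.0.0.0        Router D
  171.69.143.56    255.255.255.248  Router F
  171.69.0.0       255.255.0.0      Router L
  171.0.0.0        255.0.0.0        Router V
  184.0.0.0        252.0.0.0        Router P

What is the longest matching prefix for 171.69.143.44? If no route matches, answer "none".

Entries matching 171.69.143.44:
  171.0.0.0/8 (171.0.0.0 - 171.255.255.255)
  171.69.0.0/16 (171.69.0.0 - 171.69.255.255)
Most specific is 171.69.0.0/16.

171.69.0.0/16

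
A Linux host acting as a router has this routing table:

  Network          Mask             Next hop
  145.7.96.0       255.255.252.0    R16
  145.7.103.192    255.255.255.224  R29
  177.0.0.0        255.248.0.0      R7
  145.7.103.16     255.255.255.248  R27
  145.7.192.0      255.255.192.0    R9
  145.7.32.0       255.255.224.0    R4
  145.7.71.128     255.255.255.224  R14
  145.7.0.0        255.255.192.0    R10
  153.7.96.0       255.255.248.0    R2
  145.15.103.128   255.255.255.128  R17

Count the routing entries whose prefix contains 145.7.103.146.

No listed prefix contains 145.7.103.146.
Total matching entries: 0.

0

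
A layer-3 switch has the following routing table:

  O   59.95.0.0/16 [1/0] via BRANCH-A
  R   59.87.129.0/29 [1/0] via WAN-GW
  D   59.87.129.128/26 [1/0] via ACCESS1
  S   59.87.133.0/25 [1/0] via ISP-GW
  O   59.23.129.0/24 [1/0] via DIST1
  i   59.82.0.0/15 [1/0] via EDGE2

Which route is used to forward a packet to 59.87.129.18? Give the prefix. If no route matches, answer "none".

none

59.87.129.18 is outside every listed prefix and there is no default route.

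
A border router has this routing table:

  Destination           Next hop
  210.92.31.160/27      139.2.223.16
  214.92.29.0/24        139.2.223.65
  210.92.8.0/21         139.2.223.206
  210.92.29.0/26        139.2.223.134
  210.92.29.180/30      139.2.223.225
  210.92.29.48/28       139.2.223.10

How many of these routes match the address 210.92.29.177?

No listed prefix contains 210.92.29.177.
Total matching entries: 0.

0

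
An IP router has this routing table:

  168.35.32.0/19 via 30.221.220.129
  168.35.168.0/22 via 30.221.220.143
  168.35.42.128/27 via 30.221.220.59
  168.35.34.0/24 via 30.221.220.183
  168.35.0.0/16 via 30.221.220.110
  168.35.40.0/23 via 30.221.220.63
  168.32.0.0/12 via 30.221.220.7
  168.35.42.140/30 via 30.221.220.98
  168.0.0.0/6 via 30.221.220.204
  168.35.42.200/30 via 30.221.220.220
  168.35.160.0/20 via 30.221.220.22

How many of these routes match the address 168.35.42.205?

4

Prefixes containing 168.35.42.205:
  168.0.0.0/6 (168.0.0.0 - 171.255.255.255)
  168.32.0.0/12 (168.32.0.0 - 168.47.255.255)
  168.35.0.0/16 (168.35.0.0 - 168.35.255.255)
  168.35.32.0/19 (168.35.32.0 - 168.35.63.255)
Total matching entries: 4.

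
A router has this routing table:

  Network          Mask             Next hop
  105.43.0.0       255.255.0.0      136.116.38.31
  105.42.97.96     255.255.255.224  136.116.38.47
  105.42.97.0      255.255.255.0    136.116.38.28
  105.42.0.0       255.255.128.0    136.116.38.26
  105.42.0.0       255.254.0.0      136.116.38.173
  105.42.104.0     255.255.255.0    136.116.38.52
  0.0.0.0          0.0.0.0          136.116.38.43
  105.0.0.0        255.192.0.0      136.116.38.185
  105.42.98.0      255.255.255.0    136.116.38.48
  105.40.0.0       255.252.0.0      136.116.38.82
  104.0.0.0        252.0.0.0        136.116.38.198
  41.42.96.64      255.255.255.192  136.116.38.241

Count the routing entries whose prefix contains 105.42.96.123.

Prefixes containing 105.42.96.123:
  0.0.0.0/0 (default, matches everything)
  104.0.0.0/6 (104.0.0.0 - 107.255.255.255)
  105.0.0.0/10 (105.0.0.0 - 105.63.255.255)
  105.40.0.0/14 (105.40.0.0 - 105.43.255.255)
  105.42.0.0/15 (105.42.0.0 - 105.43.255.255)
  105.42.0.0/17 (105.42.0.0 - 105.42.127.255)
Total matching entries: 6.

6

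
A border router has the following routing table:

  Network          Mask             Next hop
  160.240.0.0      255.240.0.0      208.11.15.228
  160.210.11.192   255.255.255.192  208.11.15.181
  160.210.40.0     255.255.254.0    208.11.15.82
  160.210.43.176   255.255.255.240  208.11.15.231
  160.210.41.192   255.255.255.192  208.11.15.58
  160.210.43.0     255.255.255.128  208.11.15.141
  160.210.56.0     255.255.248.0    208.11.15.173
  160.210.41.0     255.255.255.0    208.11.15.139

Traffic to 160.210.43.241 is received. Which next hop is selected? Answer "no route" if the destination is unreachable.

no route

No entry's prefix contains 160.210.43.241; there is no default route.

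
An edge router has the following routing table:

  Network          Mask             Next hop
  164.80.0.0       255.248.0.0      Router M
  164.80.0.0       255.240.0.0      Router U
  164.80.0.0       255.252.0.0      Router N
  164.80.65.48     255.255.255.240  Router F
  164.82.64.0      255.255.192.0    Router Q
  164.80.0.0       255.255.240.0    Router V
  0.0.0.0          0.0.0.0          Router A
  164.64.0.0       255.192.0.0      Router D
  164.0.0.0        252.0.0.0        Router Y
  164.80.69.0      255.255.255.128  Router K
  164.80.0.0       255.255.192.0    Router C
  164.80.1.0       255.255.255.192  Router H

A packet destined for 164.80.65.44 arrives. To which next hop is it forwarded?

Router N

Routes whose prefix contains 164.80.65.44:
  0.0.0.0/0 (default, matches everything) -> Router A
  164.0.0.0/6 (164.0.0.0 - 167.255.255.255) -> Router Y
  164.64.0.0/10 (164.64.0.0 - 164.127.255.255) -> Router D
  164.80.0.0/12 (164.80.0.0 - 164.95.255.255) -> Router U
  164.80.0.0/13 (164.80.0.0 - 164.87.255.255) -> Router M
  164.80.0.0/14 (164.80.0.0 - 164.83.255.255) -> Router N
More-specific entries that do NOT match:
  164.80.65.48/28 (164.80.65.48 - 164.80.65.63) does not contain 164.80.65.44
  164.80.1.0/26 (164.80.1.0 - 164.80.1.63) does not contain 164.80.65.44
  164.80.69.0/25 (164.80.69.0 - 164.80.69.127) does not contain 164.80.65.44
  164.80.0.0/20 (164.80.0.0 - 164.80.15.255) does not contain 164.80.65.44
  164.82.64.0/18 (164.82.64.0 - 164.82.127.255) does not contain 164.80.65.44
  164.80.0.0/18 (164.80.0.0 - 164.80.63.255) does not contain 164.80.65.44
Longest matching prefix is /14 -> next hop Router N.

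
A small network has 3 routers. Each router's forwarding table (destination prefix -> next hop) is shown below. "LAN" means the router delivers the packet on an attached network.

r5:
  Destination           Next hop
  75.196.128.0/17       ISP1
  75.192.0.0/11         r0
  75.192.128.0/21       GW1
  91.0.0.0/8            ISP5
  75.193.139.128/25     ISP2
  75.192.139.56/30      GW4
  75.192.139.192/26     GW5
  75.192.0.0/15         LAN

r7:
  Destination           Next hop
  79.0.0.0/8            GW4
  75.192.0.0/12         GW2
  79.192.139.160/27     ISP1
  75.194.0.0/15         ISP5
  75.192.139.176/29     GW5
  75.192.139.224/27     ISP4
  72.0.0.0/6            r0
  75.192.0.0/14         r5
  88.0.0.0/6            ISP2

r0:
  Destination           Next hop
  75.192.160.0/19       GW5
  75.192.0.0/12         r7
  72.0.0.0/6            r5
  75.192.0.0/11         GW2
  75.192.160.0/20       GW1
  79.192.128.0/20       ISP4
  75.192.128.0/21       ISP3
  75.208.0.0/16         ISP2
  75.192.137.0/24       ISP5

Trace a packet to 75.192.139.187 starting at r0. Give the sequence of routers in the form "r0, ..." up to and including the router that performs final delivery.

r0, r7, r5

At r0: longest match for 75.192.139.187 is 75.192.0.0/12 -> r7
At r7: longest match for 75.192.139.187 is 75.192.0.0/14 -> r5
At r5: longest match for 75.192.139.187 is 75.192.0.0/15 -> LAN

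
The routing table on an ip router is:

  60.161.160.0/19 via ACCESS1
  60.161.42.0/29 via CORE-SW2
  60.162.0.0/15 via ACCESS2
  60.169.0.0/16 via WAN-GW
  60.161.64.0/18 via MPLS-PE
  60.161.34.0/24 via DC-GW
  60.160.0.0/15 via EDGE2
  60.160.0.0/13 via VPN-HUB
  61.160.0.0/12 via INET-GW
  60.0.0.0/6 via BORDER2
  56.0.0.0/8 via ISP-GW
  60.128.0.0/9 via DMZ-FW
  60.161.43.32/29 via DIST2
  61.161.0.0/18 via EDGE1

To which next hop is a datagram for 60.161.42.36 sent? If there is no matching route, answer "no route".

EDGE2

Routes whose prefix contains 60.161.42.36:
  60.0.0.0/6 (60.0.0.0 - 63.255.255.255) -> BORDER2
  60.128.0.0/9 (60.128.0.0 - 60.255.255.255) -> DMZ-FW
  60.160.0.0/13 (60.160.0.0 - 60.167.255.255) -> VPN-HUB
  60.160.0.0/15 (60.160.0.0 - 60.161.255.255) -> EDGE2
More-specific entries that do NOT match:
  60.161.42.0/29 (60.161.42.0 - 60.161.42.7) does not contain 60.161.42.36
  60.161.43.32/29 (60.161.43.32 - 60.161.43.39) does not contain 60.161.42.36
  60.161.34.0/24 (60.161.34.0 - 60.161.34.255) does not contain 60.161.42.36
  60.161.160.0/19 (60.161.160.0 - 60.161.191.255) does not contain 60.161.42.36
  60.161.64.0/18 (60.161.64.0 - 60.161.127.255) does not contain 60.161.42.36
  61.161.0.0/18 (61.161.0.0 - 61.161.63.255) does not contain 60.161.42.36
  60.169.0.0/16 (60.169.0.0 - 60.169.255.255) does not contain 60.161.42.36
Longest matching prefix is /15 -> next hop EDGE2.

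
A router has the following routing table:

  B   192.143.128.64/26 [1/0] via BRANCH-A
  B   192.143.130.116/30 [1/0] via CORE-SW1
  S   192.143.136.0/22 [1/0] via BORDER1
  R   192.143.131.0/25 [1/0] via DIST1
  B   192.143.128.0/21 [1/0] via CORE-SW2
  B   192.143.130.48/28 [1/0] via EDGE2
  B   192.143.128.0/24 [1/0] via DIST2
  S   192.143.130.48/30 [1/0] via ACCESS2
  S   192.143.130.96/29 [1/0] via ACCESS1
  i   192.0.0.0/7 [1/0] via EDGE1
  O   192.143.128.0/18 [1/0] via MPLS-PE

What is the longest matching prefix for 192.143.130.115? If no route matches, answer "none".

Entries matching 192.143.130.115:
  192.0.0.0/7 (192.0.0.0 - 193.255.255.255)
  192.143.128.0/18 (192.143.128.0 - 192.143.191.255)
  192.143.128.0/21 (192.143.128.0 - 192.143.135.255)
Most specific is 192.143.128.0/21.

192.143.128.0/21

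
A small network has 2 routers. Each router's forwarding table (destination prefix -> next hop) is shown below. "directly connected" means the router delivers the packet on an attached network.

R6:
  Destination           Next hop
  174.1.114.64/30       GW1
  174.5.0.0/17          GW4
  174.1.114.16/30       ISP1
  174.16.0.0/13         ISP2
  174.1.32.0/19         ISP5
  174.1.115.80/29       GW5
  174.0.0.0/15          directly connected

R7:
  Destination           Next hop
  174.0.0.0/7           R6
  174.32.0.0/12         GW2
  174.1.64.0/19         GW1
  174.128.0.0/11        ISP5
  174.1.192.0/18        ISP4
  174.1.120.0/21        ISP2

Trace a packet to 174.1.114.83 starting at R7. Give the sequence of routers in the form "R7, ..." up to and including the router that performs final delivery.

R7, R6

At R7: longest match for 174.1.114.83 is 174.0.0.0/7 -> R6
At R6: longest match for 174.1.114.83 is 174.0.0.0/15 -> directly connected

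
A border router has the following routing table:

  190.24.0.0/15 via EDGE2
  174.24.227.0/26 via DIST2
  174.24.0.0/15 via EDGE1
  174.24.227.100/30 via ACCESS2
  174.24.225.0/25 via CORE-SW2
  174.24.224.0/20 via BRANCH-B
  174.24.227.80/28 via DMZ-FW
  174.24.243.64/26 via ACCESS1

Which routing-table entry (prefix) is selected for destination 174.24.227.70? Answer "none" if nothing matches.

Entries matching 174.24.227.70:
  174.24.0.0/15 (174.24.0.0 - 174.25.255.255)
  174.24.224.0/20 (174.24.224.0 - 174.24.239.255)
Most specific is 174.24.224.0/20.

174.24.224.0/20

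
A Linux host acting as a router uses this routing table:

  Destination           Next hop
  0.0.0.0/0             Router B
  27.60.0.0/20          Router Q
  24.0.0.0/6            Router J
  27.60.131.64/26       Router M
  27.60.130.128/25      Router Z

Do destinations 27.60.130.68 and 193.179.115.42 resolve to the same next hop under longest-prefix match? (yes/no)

no

27.60.130.68: longest match 24.0.0.0/6 -> Router J
193.179.115.42: longest match 0.0.0.0/0 -> Router B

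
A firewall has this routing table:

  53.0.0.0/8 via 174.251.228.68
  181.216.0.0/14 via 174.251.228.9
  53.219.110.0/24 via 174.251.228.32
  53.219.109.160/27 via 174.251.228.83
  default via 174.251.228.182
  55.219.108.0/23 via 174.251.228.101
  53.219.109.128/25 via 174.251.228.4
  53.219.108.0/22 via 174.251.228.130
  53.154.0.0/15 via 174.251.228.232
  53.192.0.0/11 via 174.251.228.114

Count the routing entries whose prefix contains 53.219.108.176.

4

Prefixes containing 53.219.108.176:
  0.0.0.0/0 (default, matches everything)
  53.0.0.0/8 (53.0.0.0 - 53.255.255.255)
  53.192.0.0/11 (53.192.0.0 - 53.223.255.255)
  53.219.108.0/22 (53.219.108.0 - 53.219.111.255)
Total matching entries: 4.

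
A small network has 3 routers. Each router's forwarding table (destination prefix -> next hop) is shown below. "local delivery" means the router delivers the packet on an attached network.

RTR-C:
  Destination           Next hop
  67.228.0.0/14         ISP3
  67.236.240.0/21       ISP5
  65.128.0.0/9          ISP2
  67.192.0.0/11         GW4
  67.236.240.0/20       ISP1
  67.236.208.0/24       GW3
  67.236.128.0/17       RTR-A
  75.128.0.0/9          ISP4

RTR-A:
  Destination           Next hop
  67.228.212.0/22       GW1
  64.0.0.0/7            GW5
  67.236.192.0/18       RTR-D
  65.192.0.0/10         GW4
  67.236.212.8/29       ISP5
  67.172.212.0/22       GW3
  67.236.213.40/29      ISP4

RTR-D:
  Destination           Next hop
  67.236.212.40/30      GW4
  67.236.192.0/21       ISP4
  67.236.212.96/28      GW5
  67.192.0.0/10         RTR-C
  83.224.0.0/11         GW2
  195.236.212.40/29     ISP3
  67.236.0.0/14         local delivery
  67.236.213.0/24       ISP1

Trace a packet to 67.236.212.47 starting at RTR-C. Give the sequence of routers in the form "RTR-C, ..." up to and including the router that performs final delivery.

At RTR-C: longest match for 67.236.212.47 is 67.236.128.0/17 -> RTR-A
At RTR-A: longest match for 67.236.212.47 is 67.236.192.0/18 -> RTR-D
At RTR-D: longest match for 67.236.212.47 is 67.236.0.0/14 -> local delivery

RTR-C, RTR-A, RTR-D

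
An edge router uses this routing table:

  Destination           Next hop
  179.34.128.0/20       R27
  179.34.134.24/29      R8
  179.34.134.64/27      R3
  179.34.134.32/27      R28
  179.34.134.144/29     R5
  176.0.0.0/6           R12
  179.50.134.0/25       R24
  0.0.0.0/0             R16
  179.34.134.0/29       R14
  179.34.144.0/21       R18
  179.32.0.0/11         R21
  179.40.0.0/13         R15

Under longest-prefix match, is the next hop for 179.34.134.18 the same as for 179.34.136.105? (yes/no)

yes

179.34.134.18: longest match 179.34.128.0/20 -> R27
179.34.136.105: longest match 179.34.128.0/20 -> R27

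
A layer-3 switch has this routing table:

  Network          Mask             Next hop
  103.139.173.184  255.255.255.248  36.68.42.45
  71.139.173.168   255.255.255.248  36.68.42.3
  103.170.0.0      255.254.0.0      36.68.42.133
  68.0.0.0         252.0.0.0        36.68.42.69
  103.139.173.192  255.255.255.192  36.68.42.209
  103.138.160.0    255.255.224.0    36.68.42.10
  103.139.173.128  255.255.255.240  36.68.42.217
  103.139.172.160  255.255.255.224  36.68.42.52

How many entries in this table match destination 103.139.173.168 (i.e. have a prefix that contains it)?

0

No listed prefix contains 103.139.173.168.
Total matching entries: 0.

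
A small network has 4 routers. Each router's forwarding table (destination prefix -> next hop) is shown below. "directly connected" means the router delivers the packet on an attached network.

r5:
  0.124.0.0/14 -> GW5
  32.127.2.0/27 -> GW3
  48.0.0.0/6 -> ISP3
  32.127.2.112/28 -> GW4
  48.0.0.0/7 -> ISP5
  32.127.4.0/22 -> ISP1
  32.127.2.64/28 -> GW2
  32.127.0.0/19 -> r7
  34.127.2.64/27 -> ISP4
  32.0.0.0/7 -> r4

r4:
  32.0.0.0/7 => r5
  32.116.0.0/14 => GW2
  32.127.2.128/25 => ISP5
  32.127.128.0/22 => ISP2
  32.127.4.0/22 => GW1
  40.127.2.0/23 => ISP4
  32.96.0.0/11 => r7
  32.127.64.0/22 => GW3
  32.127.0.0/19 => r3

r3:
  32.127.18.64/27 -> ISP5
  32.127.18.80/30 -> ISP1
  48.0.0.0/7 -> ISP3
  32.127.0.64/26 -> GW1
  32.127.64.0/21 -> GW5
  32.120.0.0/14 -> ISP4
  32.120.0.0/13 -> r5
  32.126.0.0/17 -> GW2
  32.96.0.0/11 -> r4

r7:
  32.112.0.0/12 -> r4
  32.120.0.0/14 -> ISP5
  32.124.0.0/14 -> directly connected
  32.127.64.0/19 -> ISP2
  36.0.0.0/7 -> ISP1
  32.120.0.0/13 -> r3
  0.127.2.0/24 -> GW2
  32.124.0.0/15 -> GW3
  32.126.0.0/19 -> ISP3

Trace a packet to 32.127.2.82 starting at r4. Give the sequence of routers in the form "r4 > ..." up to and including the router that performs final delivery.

At r4: longest match for 32.127.2.82 is 32.127.0.0/19 -> r3
At r3: longest match for 32.127.2.82 is 32.120.0.0/13 -> r5
At r5: longest match for 32.127.2.82 is 32.127.0.0/19 -> r7
At r7: longest match for 32.127.2.82 is 32.124.0.0/14 -> directly connected

r4 > r3 > r5 > r7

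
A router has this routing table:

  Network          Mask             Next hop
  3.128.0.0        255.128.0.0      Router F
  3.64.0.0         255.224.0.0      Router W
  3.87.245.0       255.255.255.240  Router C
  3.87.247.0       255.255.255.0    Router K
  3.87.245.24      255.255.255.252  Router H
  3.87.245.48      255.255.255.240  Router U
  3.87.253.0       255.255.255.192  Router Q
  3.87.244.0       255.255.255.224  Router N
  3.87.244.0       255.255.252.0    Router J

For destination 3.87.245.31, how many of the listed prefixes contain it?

2

Prefixes containing 3.87.245.31:
  3.64.0.0/11 (3.64.0.0 - 3.95.255.255)
  3.87.244.0/22 (3.87.244.0 - 3.87.247.255)
Total matching entries: 2.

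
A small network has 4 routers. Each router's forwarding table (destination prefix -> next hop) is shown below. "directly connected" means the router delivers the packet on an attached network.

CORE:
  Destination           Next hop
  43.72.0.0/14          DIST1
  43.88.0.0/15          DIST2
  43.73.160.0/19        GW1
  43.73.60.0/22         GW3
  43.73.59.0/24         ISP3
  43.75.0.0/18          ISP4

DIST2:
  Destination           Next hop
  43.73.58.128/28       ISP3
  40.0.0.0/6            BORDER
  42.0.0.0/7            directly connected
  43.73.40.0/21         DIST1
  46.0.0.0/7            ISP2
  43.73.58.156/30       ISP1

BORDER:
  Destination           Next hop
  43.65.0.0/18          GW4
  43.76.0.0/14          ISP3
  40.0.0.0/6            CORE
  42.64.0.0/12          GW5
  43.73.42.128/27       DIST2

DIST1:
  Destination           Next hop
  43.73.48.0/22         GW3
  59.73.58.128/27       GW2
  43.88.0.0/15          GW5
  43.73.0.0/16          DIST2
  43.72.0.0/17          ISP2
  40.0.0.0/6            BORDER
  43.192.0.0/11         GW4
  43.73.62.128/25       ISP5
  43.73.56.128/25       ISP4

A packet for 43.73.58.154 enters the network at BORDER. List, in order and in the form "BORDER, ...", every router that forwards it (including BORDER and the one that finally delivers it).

BORDER, CORE, DIST1, DIST2

At BORDER: longest match for 43.73.58.154 is 40.0.0.0/6 -> CORE
At CORE: longest match for 43.73.58.154 is 43.72.0.0/14 -> DIST1
At DIST1: longest match for 43.73.58.154 is 43.73.0.0/16 -> DIST2
At DIST2: longest match for 43.73.58.154 is 42.0.0.0/7 -> directly connected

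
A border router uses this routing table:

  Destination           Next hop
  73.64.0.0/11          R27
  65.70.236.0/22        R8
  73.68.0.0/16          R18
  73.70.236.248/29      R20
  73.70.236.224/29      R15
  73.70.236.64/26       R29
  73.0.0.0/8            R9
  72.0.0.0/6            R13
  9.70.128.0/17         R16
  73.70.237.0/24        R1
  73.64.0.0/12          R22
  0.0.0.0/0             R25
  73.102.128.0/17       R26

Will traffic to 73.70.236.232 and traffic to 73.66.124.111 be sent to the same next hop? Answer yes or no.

73.70.236.232: longest match 73.64.0.0/12 -> R22
73.66.124.111: longest match 73.64.0.0/12 -> R22

yes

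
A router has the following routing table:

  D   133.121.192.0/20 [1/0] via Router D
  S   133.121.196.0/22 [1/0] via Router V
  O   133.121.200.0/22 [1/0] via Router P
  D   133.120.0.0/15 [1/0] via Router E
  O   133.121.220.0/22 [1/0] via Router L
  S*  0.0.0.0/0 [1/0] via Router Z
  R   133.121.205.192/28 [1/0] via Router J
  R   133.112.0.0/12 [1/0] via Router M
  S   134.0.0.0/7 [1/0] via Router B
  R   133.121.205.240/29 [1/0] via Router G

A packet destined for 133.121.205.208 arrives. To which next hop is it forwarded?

Routes whose prefix contains 133.121.205.208:
  0.0.0.0/0 (default, matches everything) -> Router Z
  133.112.0.0/12 (133.112.0.0 - 133.127.255.255) -> Router M
  133.120.0.0/15 (133.120.0.0 - 133.121.255.255) -> Router E
  133.121.192.0/20 (133.121.192.0 - 133.121.207.255) -> Router D
More-specific entries that do NOT match:
  133.121.205.240/29 (133.121.205.240 - 133.121.205.247) does not contain 133.121.205.208
  133.121.205.192/28 (133.121.205.192 - 133.121.205.207) does not contain 133.121.205.208
  133.121.196.0/22 (133.121.196.0 - 133.121.199.255) does not contain 133.121.205.208
  133.121.200.0/22 (133.121.200.0 - 133.121.203.255) does not contain 133.121.205.208
  133.121.220.0/22 (133.121.220.0 - 133.121.223.255) does not contain 133.121.205.208
Longest matching prefix is /20 -> next hop Router D.

Router D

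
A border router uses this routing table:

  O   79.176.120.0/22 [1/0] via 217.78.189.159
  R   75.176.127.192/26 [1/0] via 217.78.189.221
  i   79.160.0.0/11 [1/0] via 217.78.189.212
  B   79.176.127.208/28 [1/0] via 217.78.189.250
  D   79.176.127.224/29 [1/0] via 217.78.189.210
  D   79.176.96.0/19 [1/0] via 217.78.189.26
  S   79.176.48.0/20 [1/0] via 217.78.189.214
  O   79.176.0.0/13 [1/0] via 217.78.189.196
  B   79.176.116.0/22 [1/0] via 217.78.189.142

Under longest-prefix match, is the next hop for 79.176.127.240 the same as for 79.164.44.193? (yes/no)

no

79.176.127.240: longest match 79.176.96.0/19 -> 217.78.189.26
79.164.44.193: longest match 79.160.0.0/11 -> 217.78.189.212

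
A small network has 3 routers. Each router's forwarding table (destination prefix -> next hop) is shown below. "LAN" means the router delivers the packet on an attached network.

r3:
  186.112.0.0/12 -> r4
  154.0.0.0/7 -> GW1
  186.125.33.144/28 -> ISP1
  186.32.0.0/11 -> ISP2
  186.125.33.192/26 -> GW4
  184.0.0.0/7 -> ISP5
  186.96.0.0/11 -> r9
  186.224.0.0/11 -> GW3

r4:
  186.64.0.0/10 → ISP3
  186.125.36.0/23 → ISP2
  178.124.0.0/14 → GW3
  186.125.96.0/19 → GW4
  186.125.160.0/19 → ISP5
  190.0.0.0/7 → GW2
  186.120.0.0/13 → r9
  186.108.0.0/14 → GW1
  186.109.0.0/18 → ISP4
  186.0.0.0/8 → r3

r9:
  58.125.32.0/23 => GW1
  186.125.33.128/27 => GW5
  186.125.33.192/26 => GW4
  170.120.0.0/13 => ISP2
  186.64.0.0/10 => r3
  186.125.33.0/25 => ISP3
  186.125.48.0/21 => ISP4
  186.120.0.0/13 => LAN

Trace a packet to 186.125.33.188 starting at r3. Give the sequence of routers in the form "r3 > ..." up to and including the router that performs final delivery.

At r3: longest match for 186.125.33.188 is 186.112.0.0/12 -> r4
At r4: longest match for 186.125.33.188 is 186.120.0.0/13 -> r9
At r9: longest match for 186.125.33.188 is 186.120.0.0/13 -> LAN

r3 > r4 > r9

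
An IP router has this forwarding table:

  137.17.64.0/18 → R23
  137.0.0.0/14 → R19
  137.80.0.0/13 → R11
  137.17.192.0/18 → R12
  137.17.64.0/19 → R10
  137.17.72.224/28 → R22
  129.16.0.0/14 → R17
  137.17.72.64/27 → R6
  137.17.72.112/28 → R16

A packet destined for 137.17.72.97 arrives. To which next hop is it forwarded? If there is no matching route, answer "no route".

Routes whose prefix contains 137.17.72.97:
  137.17.64.0/18 (137.17.64.0 - 137.17.127.255) -> R23
  137.17.64.0/19 (137.17.64.0 - 137.17.95.255) -> R10
More-specific entries that do NOT match:
  137.17.72.224/28 (137.17.72.224 - 137.17.72.239) does not contain 137.17.72.97
  137.17.72.112/28 (137.17.72.112 - 137.17.72.127) does not contain 137.17.72.97
  137.17.72.64/27 (137.17.72.64 - 137.17.72.95) does not contain 137.17.72.97
Longest matching prefix is /19 -> next hop R10.

R10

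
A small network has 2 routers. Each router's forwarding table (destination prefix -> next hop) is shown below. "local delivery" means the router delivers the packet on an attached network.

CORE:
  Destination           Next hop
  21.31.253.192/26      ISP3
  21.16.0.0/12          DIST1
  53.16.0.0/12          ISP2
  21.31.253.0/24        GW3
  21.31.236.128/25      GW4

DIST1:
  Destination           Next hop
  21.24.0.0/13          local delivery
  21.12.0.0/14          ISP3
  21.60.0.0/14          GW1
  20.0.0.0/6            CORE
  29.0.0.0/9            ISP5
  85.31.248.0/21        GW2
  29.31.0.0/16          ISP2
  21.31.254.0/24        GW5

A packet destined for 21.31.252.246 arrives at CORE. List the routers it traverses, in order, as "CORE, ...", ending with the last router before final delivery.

CORE, DIST1

At CORE: longest match for 21.31.252.246 is 21.16.0.0/12 -> DIST1
At DIST1: longest match for 21.31.252.246 is 21.24.0.0/13 -> local delivery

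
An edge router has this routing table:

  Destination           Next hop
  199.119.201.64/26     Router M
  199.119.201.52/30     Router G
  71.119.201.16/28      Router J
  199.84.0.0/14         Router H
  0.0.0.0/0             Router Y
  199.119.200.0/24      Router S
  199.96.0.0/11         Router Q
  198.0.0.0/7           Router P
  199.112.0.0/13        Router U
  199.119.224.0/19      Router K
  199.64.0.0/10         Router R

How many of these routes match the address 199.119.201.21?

5

Prefixes containing 199.119.201.21:
  0.0.0.0/0 (default, matches everything)
  198.0.0.0/7 (198.0.0.0 - 199.255.255.255)
  199.64.0.0/10 (199.64.0.0 - 199.127.255.255)
  199.96.0.0/11 (199.96.0.0 - 199.127.255.255)
  199.112.0.0/13 (199.112.0.0 - 199.119.255.255)
Total matching entries: 5.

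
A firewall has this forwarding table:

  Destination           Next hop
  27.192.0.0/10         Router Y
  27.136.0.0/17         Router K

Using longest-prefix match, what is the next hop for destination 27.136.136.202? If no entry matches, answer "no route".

No entry's prefix contains 27.136.136.202; there is no default route.

no route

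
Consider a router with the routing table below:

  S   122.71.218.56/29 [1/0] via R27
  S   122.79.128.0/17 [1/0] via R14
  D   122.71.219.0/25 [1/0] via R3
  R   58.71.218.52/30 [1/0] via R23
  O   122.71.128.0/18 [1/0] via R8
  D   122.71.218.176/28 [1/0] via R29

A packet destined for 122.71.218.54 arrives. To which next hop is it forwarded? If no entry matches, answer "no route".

No entry's prefix contains 122.71.218.54; there is no default route.

no route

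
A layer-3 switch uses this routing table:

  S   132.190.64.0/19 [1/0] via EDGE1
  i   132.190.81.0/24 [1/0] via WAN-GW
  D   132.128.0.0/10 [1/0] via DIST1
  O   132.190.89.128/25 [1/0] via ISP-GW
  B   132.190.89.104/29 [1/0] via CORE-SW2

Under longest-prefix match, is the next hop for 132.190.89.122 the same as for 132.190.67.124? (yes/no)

yes

132.190.89.122: longest match 132.190.64.0/19 -> EDGE1
132.190.67.124: longest match 132.190.64.0/19 -> EDGE1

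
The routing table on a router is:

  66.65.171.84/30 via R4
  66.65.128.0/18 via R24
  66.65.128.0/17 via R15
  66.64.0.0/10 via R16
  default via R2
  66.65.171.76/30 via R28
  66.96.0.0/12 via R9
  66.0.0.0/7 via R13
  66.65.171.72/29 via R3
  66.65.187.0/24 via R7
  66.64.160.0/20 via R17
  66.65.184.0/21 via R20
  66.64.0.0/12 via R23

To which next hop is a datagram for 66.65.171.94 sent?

R24

Routes whose prefix contains 66.65.171.94:
  0.0.0.0/0 (default, matches everything) -> R2
  66.0.0.0/7 (66.0.0.0 - 67.255.255.255) -> R13
  66.64.0.0/10 (66.64.0.0 - 66.127.255.255) -> R16
  66.64.0.0/12 (66.64.0.0 - 66.79.255.255) -> R23
  66.65.128.0/17 (66.65.128.0 - 66.65.255.255) -> R15
  66.65.128.0/18 (66.65.128.0 - 66.65.191.255) -> R24
More-specific entries that do NOT match:
  66.65.171.84/30 (66.65.171.84 - 66.65.171.87) does not contain 66.65.171.94
  66.65.171.76/30 (66.65.171.76 - 66.65.171.79) does not contain 66.65.171.94
  66.65.171.72/29 (66.65.171.72 - 66.65.171.79) does not contain 66.65.171.94
  66.65.187.0/24 (66.65.187.0 - 66.65.187.255) does not contain 66.65.171.94
  66.65.184.0/21 (66.65.184.0 - 66.65.191.255) does not contain 66.65.171.94
  66.64.160.0/20 (66.64.160.0 - 66.64.175.255) does not contain 66.65.171.94
Longest matching prefix is /18 -> next hop R24.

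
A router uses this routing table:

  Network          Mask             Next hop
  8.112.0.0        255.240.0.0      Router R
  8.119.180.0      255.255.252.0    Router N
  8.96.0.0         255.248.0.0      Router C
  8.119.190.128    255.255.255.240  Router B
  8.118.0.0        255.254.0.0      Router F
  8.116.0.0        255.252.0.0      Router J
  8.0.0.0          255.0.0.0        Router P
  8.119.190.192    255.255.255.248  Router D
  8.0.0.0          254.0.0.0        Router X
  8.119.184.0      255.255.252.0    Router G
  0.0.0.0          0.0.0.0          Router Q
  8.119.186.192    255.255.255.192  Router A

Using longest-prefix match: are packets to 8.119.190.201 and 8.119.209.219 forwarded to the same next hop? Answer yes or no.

8.119.190.201: longest match 8.118.0.0/15 -> Router F
8.119.209.219: longest match 8.118.0.0/15 -> Router F

yes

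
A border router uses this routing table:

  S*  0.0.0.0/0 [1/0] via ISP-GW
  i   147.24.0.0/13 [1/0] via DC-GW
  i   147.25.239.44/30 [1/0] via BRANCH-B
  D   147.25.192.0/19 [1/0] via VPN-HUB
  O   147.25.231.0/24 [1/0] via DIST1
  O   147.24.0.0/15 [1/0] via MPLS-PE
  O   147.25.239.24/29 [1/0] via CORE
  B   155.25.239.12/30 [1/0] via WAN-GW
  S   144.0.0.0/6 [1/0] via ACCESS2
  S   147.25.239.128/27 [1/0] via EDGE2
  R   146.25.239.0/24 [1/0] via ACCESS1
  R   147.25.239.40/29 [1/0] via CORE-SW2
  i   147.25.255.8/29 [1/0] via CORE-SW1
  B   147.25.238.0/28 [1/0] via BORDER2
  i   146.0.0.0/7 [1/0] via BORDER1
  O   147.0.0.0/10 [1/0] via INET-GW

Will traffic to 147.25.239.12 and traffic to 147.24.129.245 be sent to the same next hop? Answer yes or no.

147.25.239.12: longest match 147.24.0.0/15 -> MPLS-PE
147.24.129.245: longest match 147.24.0.0/15 -> MPLS-PE

yes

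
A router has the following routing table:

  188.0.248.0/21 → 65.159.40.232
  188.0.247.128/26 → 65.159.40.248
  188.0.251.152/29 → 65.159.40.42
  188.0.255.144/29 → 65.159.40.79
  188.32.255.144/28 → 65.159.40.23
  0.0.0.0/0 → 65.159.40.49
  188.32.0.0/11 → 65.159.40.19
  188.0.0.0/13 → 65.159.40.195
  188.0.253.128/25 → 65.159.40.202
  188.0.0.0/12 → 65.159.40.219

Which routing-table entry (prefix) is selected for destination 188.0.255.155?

188.0.248.0/21

Entries matching 188.0.255.155:
  0.0.0.0/0 (default, matches everything)
  188.0.0.0/12 (188.0.0.0 - 188.15.255.255)
  188.0.0.0/13 (188.0.0.0 - 188.7.255.255)
  188.0.248.0/21 (188.0.248.0 - 188.0.255.255)
Most specific is 188.0.248.0/21.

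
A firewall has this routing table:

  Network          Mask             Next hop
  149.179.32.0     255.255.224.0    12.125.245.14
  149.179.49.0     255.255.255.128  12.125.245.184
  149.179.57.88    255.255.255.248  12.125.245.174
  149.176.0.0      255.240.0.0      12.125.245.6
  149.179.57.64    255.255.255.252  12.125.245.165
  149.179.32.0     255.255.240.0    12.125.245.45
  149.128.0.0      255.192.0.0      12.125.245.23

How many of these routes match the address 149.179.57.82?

3

Prefixes containing 149.179.57.82:
  149.128.0.0/10 (149.128.0.0 - 149.191.255.255)
  149.176.0.0/12 (149.176.0.0 - 149.191.255.255)
  149.179.32.0/19 (149.179.32.0 - 149.179.63.255)
Total matching entries: 3.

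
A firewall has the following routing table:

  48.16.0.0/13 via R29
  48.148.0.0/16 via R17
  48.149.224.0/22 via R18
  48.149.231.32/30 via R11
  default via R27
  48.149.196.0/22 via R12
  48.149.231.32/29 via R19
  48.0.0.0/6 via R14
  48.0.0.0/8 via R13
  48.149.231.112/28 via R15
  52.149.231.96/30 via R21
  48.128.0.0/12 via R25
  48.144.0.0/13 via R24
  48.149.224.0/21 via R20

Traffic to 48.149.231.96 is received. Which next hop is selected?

R20

Routes whose prefix contains 48.149.231.96:
  0.0.0.0/0 (default, matches everything) -> R27
  48.0.0.0/6 (48.0.0.0 - 51.255.255.255) -> R14
  48.0.0.0/8 (48.0.0.0 - 48.255.255.255) -> R13
  48.144.0.0/13 (48.144.0.0 - 48.151.255.255) -> R24
  48.149.224.0/21 (48.149.224.0 - 48.149.231.255) -> R20
More-specific entries that do NOT match:
  48.149.231.32/30 (48.149.231.32 - 48.149.231.35) does not contain 48.149.231.96
  52.149.231.96/30 (52.149.231.96 - 52.149.231.99) does not contain 48.149.231.96
  48.149.231.32/29 (48.149.231.32 - 48.149.231.39) does not contain 48.149.231.96
  48.149.231.112/28 (48.149.231.112 - 48.149.231.127) does not contain 48.149.231.96
  48.149.224.0/22 (48.149.224.0 - 48.149.227.255) does not contain 48.149.231.96
  48.149.196.0/22 (48.149.196.0 - 48.149.199.255) does not contain 48.149.231.96
Longest matching prefix is /21 -> next hop R20.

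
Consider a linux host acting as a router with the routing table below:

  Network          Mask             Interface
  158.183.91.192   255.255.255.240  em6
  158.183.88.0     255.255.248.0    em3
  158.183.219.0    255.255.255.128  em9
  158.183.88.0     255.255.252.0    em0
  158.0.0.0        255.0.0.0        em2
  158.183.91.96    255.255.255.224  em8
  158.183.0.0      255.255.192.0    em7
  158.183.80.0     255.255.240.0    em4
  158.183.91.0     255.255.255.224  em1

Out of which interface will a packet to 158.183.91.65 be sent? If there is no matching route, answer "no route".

em0

Routes whose prefix contains 158.183.91.65:
  158.0.0.0/8 (158.0.0.0 - 158.255.255.255) -> em2
  158.183.80.0/20 (158.183.80.0 - 158.183.95.255) -> em4
  158.183.88.0/21 (158.183.88.0 - 158.183.95.255) -> em3
  158.183.88.0/22 (158.183.88.0 - 158.183.91.255) -> em0
More-specific entries that do NOT match:
  158.183.91.192/28 (158.183.91.192 - 158.183.91.207) does not contain 158.183.91.65
  158.183.91.96/27 (158.183.91.96 - 158.183.91.127) does not contain 158.183.91.65
  158.183.91.0/27 (158.183.91.0 - 158.183.91.31) does not contain 158.183.91.65
  158.183.219.0/25 (158.183.219.0 - 158.183.219.127) does not contain 158.183.91.65
Longest matching prefix is /22 -> interface em0.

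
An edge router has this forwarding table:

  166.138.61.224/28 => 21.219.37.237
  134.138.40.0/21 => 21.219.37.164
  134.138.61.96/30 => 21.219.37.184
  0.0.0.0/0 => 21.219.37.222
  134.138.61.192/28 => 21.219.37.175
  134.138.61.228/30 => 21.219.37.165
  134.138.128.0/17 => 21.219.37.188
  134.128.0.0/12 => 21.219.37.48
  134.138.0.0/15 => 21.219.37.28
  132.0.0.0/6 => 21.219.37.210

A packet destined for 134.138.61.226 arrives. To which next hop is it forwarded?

Routes whose prefix contains 134.138.61.226:
  0.0.0.0/0 (default, matches everything) -> 21.219.37.222
  132.0.0.0/6 (132.0.0.0 - 135.255.255.255) -> 21.219.37.210
  134.128.0.0/12 (134.128.0.0 - 134.143.255.255) -> 21.219.37.48
  134.138.0.0/15 (134.138.0.0 - 134.139.255.255) -> 21.219.37.28
More-specific entries that do NOT match:
  134.138.61.96/30 (134.138.61.96 - 134.138.61.99) does not contain 134.138.61.226
  134.138.61.228/30 (134.138.61.228 - 134.138.61.231) does not contain 134.138.61.226
  166.138.61.224/28 (166.138.61.224 - 166.138.61.239) does not contain 134.138.61.226
  134.138.61.192/28 (134.138.61.192 - 134.138.61.207) does not contain 134.138.61.226
  134.138.40.0/21 (134.138.40.0 - 134.138.47.255) does not contain 134.138.61.226
  134.138.128.0/17 (134.138.128.0 - 134.138.255.255) does not contain 134.138.61.226
Longest matching prefix is /15 -> next hop 21.219.37.28.

21.219.37.28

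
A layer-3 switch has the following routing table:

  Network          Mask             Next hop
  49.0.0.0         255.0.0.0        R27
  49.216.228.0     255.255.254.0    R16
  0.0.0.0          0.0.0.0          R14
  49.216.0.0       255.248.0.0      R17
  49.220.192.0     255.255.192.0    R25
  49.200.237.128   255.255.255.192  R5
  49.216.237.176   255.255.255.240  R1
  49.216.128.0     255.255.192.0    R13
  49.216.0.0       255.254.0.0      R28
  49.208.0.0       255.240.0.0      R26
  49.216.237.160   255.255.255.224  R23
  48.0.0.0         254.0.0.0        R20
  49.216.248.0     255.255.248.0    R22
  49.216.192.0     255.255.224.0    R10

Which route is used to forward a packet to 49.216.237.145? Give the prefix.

49.216.0.0/15

Entries matching 49.216.237.145:
  0.0.0.0/0 (default, matches everything)
  48.0.0.0/7 (48.0.0.0 - 49.255.255.255)
  49.0.0.0/8 (49.0.0.0 - 49.255.255.255)
  49.208.0.0/12 (49.208.0.0 - 49.223.255.255)
  49.216.0.0/13 (49.216.0.0 - 49.223.255.255)
  49.216.0.0/15 (49.216.0.0 - 49.217.255.255)
Most specific is 49.216.0.0/15.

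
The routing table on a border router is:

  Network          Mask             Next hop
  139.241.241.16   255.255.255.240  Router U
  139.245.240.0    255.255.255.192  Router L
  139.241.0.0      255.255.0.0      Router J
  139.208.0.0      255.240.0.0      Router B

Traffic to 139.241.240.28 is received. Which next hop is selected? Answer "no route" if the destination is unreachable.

Routes whose prefix contains 139.241.240.28:
  139.241.0.0/16 (139.241.0.0 - 139.241.255.255) -> Router J
More-specific entries that do NOT match:
  139.241.241.16/28 (139.241.241.16 - 139.241.241.31) does not contain 139.241.240.28
  139.245.240.0/26 (139.245.240.0 - 139.245.240.63) does not contain 139.241.240.28
Longest matching prefix is /16 -> next hop Router J.

Router J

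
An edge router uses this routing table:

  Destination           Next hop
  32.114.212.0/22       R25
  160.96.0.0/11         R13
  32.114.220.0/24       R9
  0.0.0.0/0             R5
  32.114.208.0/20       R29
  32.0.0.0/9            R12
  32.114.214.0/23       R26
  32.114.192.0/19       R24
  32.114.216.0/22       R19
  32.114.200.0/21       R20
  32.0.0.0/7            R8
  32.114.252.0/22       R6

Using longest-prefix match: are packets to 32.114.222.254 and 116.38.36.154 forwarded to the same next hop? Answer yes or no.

no

32.114.222.254: longest match 32.114.208.0/20 -> R29
116.38.36.154: longest match 0.0.0.0/0 -> R5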